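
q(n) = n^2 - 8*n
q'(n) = 2*n - 8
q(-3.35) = 38.02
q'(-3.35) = -14.70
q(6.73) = -8.55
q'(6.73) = 5.46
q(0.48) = -3.61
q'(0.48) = -7.04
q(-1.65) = 15.92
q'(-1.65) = -11.30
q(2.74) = -14.41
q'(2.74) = -2.52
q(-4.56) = 57.27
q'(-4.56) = -17.12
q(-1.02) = 9.20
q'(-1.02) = -10.04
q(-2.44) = 25.47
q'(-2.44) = -12.88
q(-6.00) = 84.00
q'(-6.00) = -20.00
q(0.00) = 0.00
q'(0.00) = -8.00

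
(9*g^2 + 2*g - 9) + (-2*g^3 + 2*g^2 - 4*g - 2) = -2*g^3 + 11*g^2 - 2*g - 11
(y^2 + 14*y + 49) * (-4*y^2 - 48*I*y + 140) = -4*y^4 - 56*y^3 - 48*I*y^3 - 56*y^2 - 672*I*y^2 + 1960*y - 2352*I*y + 6860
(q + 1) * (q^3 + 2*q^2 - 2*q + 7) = q^4 + 3*q^3 + 5*q + 7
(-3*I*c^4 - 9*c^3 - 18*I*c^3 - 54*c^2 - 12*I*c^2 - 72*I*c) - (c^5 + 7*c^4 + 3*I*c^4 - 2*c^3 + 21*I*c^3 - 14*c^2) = -c^5 - 7*c^4 - 6*I*c^4 - 7*c^3 - 39*I*c^3 - 40*c^2 - 12*I*c^2 - 72*I*c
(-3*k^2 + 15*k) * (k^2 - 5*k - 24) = -3*k^4 + 30*k^3 - 3*k^2 - 360*k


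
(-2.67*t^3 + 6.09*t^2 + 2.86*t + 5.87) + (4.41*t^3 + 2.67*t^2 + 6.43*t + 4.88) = 1.74*t^3 + 8.76*t^2 + 9.29*t + 10.75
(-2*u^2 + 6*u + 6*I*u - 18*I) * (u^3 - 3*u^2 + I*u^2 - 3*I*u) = -2*u^5 + 12*u^4 + 4*I*u^4 - 24*u^3 - 24*I*u^3 + 36*u^2 + 36*I*u^2 - 54*u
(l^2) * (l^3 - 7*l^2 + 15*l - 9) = l^5 - 7*l^4 + 15*l^3 - 9*l^2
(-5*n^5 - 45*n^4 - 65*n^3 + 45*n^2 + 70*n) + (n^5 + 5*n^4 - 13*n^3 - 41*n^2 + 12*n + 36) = -4*n^5 - 40*n^4 - 78*n^3 + 4*n^2 + 82*n + 36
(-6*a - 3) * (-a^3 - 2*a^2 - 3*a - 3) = 6*a^4 + 15*a^3 + 24*a^2 + 27*a + 9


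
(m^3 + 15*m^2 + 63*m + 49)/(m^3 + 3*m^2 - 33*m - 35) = (m + 7)/(m - 5)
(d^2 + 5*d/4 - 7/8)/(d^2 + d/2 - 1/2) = (d + 7/4)/(d + 1)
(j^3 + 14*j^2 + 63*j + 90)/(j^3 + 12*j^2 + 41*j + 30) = (j + 3)/(j + 1)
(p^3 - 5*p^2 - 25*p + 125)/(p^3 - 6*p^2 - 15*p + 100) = (p + 5)/(p + 4)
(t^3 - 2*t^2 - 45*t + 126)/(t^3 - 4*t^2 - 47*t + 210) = (t - 3)/(t - 5)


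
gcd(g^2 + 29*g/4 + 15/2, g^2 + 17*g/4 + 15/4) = g + 5/4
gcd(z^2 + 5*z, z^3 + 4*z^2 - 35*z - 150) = z + 5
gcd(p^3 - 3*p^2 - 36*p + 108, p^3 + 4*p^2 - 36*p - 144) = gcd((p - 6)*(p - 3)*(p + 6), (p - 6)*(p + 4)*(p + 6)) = p^2 - 36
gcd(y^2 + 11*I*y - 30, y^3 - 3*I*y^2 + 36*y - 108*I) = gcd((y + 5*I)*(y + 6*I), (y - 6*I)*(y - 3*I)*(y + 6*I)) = y + 6*I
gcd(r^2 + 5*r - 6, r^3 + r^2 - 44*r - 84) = r + 6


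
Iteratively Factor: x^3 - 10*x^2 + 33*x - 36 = (x - 4)*(x^2 - 6*x + 9) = (x - 4)*(x - 3)*(x - 3)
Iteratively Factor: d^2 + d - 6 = (d - 2)*(d + 3)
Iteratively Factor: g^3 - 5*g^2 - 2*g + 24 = (g - 3)*(g^2 - 2*g - 8) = (g - 4)*(g - 3)*(g + 2)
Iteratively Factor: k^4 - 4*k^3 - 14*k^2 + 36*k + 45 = (k - 5)*(k^3 + k^2 - 9*k - 9) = (k - 5)*(k + 1)*(k^2 - 9) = (k - 5)*(k - 3)*(k + 1)*(k + 3)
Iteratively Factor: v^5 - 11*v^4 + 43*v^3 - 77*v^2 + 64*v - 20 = (v - 2)*(v^4 - 9*v^3 + 25*v^2 - 27*v + 10) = (v - 2)*(v - 1)*(v^3 - 8*v^2 + 17*v - 10) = (v - 2)^2*(v - 1)*(v^2 - 6*v + 5) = (v - 5)*(v - 2)^2*(v - 1)*(v - 1)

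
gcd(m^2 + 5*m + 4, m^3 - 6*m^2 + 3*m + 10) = m + 1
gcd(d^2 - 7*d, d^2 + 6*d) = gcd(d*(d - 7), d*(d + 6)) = d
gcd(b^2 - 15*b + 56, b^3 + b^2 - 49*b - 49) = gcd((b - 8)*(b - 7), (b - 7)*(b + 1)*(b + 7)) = b - 7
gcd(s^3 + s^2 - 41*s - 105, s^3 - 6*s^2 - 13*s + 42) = s^2 - 4*s - 21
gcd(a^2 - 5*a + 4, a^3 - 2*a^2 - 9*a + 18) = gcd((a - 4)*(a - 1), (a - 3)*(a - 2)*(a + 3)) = 1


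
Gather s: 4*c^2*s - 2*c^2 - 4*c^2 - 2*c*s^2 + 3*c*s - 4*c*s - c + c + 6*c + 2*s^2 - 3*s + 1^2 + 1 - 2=-6*c^2 + 6*c + s^2*(2 - 2*c) + s*(4*c^2 - c - 3)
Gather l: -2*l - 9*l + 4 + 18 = 22 - 11*l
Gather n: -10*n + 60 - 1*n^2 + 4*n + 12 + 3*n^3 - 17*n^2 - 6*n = 3*n^3 - 18*n^2 - 12*n + 72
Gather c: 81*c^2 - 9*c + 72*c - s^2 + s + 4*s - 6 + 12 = 81*c^2 + 63*c - s^2 + 5*s + 6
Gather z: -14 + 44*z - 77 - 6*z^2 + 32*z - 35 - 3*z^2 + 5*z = -9*z^2 + 81*z - 126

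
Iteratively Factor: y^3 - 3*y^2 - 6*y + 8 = (y - 4)*(y^2 + y - 2) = (y - 4)*(y - 1)*(y + 2)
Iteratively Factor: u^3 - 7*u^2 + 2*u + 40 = (u + 2)*(u^2 - 9*u + 20) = (u - 4)*(u + 2)*(u - 5)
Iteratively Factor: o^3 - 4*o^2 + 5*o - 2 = (o - 2)*(o^2 - 2*o + 1) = (o - 2)*(o - 1)*(o - 1)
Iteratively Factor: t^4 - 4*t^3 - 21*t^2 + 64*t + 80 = (t + 4)*(t^3 - 8*t^2 + 11*t + 20) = (t - 4)*(t + 4)*(t^2 - 4*t - 5) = (t - 4)*(t + 1)*(t + 4)*(t - 5)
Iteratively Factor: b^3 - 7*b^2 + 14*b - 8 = (b - 4)*(b^2 - 3*b + 2) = (b - 4)*(b - 2)*(b - 1)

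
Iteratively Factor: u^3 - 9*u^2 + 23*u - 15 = (u - 3)*(u^2 - 6*u + 5) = (u - 5)*(u - 3)*(u - 1)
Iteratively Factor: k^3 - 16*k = (k - 4)*(k^2 + 4*k) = k*(k - 4)*(k + 4)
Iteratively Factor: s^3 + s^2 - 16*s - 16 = (s + 1)*(s^2 - 16) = (s - 4)*(s + 1)*(s + 4)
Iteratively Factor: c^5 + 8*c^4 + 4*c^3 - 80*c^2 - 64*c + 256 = (c + 4)*(c^4 + 4*c^3 - 12*c^2 - 32*c + 64) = (c - 2)*(c + 4)*(c^3 + 6*c^2 - 32) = (c - 2)*(c + 4)^2*(c^2 + 2*c - 8) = (c - 2)*(c + 4)^3*(c - 2)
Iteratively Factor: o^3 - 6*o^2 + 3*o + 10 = (o - 2)*(o^2 - 4*o - 5) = (o - 5)*(o - 2)*(o + 1)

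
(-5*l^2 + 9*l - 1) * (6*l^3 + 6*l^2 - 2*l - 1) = -30*l^5 + 24*l^4 + 58*l^3 - 19*l^2 - 7*l + 1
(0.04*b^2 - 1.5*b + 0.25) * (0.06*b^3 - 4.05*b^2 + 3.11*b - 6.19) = 0.0024*b^5 - 0.252*b^4 + 6.2144*b^3 - 5.9251*b^2 + 10.0625*b - 1.5475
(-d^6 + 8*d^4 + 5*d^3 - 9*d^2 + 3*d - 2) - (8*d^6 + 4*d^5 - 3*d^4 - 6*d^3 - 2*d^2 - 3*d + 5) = -9*d^6 - 4*d^5 + 11*d^4 + 11*d^3 - 7*d^2 + 6*d - 7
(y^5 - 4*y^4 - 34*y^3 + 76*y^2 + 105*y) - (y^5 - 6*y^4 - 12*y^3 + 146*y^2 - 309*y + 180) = 2*y^4 - 22*y^3 - 70*y^2 + 414*y - 180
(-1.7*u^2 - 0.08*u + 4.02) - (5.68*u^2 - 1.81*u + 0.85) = -7.38*u^2 + 1.73*u + 3.17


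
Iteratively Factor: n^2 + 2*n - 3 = (n - 1)*(n + 3)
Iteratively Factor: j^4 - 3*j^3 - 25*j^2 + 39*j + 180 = (j - 4)*(j^3 + j^2 - 21*j - 45) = (j - 5)*(j - 4)*(j^2 + 6*j + 9) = (j - 5)*(j - 4)*(j + 3)*(j + 3)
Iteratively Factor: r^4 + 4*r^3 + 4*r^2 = (r)*(r^3 + 4*r^2 + 4*r) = r*(r + 2)*(r^2 + 2*r) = r^2*(r + 2)*(r + 2)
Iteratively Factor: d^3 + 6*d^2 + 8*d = (d + 2)*(d^2 + 4*d) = d*(d + 2)*(d + 4)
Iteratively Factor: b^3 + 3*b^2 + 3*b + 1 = (b + 1)*(b^2 + 2*b + 1) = (b + 1)^2*(b + 1)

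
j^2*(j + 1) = j^3 + j^2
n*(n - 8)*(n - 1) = n^3 - 9*n^2 + 8*n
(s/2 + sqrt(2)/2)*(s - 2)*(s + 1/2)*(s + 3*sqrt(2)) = s^4/2 - 3*s^3/4 + 2*sqrt(2)*s^3 - 3*sqrt(2)*s^2 + 5*s^2/2 - 9*s/2 - 2*sqrt(2)*s - 3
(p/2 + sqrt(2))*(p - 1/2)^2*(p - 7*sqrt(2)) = p^4/2 - 5*sqrt(2)*p^3/2 - p^3/2 - 111*p^2/8 + 5*sqrt(2)*p^2/2 - 5*sqrt(2)*p/8 + 14*p - 7/2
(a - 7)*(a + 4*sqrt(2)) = a^2 - 7*a + 4*sqrt(2)*a - 28*sqrt(2)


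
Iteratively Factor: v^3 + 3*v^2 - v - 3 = (v + 3)*(v^2 - 1) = (v - 1)*(v + 3)*(v + 1)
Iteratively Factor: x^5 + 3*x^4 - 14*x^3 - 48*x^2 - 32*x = (x)*(x^4 + 3*x^3 - 14*x^2 - 48*x - 32) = x*(x + 4)*(x^3 - x^2 - 10*x - 8) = x*(x - 4)*(x + 4)*(x^2 + 3*x + 2) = x*(x - 4)*(x + 1)*(x + 4)*(x + 2)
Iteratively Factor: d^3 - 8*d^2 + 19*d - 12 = (d - 3)*(d^2 - 5*d + 4) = (d - 4)*(d - 3)*(d - 1)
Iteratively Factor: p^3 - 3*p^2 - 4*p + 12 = (p - 3)*(p^2 - 4) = (p - 3)*(p - 2)*(p + 2)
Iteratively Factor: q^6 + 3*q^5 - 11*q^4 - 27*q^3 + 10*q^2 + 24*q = (q + 2)*(q^5 + q^4 - 13*q^3 - q^2 + 12*q) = (q + 1)*(q + 2)*(q^4 - 13*q^2 + 12*q) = q*(q + 1)*(q + 2)*(q^3 - 13*q + 12) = q*(q + 1)*(q + 2)*(q + 4)*(q^2 - 4*q + 3) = q*(q - 3)*(q + 1)*(q + 2)*(q + 4)*(q - 1)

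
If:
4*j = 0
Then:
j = 0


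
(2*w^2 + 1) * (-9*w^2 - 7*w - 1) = -18*w^4 - 14*w^3 - 11*w^2 - 7*w - 1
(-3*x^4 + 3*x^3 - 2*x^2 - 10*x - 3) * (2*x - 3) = -6*x^5 + 15*x^4 - 13*x^3 - 14*x^2 + 24*x + 9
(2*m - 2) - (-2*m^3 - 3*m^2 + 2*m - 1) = 2*m^3 + 3*m^2 - 1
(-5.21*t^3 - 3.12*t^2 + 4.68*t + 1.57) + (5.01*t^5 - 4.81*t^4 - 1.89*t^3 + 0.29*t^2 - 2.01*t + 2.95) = 5.01*t^5 - 4.81*t^4 - 7.1*t^3 - 2.83*t^2 + 2.67*t + 4.52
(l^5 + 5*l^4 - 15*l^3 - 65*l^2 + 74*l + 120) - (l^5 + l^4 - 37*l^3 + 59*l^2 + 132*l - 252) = 4*l^4 + 22*l^3 - 124*l^2 - 58*l + 372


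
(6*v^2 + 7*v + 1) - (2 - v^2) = 7*v^2 + 7*v - 1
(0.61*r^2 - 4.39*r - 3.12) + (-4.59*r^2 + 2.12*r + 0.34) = -3.98*r^2 - 2.27*r - 2.78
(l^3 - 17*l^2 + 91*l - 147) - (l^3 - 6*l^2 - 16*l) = -11*l^2 + 107*l - 147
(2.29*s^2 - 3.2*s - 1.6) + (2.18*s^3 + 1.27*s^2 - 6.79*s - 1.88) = 2.18*s^3 + 3.56*s^2 - 9.99*s - 3.48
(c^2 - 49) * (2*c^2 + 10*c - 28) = 2*c^4 + 10*c^3 - 126*c^2 - 490*c + 1372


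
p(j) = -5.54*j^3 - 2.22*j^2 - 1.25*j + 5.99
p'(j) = -16.62*j^2 - 4.44*j - 1.25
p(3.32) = -225.36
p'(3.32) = -199.18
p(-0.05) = 6.05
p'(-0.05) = -1.07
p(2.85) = -143.85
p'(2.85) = -148.90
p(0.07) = 5.89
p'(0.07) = -1.64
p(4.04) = -400.60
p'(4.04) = -290.45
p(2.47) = -94.12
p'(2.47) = -113.61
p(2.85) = -143.85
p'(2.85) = -148.90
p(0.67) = 2.49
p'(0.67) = -11.69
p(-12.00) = 9274.43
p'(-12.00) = -2341.25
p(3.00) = -167.32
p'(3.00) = -164.15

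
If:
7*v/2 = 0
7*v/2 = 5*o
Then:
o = 0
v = 0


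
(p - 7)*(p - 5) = p^2 - 12*p + 35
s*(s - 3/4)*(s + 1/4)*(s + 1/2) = s^4 - 7*s^2/16 - 3*s/32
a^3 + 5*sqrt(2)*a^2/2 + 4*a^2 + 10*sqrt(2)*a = a*(a + 4)*(a + 5*sqrt(2)/2)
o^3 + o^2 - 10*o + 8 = (o - 2)*(o - 1)*(o + 4)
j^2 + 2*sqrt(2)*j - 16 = (j - 2*sqrt(2))*(j + 4*sqrt(2))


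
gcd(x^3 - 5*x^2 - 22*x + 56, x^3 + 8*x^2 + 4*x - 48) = x^2 + 2*x - 8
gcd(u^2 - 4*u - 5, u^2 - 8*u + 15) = u - 5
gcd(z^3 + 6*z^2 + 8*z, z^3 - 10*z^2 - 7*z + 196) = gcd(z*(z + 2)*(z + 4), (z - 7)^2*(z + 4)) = z + 4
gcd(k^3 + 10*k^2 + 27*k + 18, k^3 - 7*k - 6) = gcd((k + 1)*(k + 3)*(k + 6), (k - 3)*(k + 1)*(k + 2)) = k + 1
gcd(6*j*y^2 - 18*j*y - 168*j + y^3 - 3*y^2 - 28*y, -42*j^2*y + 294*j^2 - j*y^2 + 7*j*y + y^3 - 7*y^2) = 6*j*y - 42*j + y^2 - 7*y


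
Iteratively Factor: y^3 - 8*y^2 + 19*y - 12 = (y - 4)*(y^2 - 4*y + 3) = (y - 4)*(y - 1)*(y - 3)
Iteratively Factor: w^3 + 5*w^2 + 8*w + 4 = (w + 2)*(w^2 + 3*w + 2) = (w + 1)*(w + 2)*(w + 2)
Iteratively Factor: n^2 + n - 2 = (n + 2)*(n - 1)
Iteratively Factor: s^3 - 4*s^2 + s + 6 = (s - 2)*(s^2 - 2*s - 3) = (s - 2)*(s + 1)*(s - 3)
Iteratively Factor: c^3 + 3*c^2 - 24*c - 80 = (c + 4)*(c^2 - c - 20) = (c - 5)*(c + 4)*(c + 4)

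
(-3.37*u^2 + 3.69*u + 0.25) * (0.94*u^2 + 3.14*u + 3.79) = -3.1678*u^4 - 7.1132*u^3 - 0.950700000000001*u^2 + 14.7701*u + 0.9475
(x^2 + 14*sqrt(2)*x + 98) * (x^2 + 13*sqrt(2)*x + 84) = x^4 + 27*sqrt(2)*x^3 + 546*x^2 + 2450*sqrt(2)*x + 8232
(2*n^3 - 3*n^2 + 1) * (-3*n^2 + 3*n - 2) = -6*n^5 + 15*n^4 - 13*n^3 + 3*n^2 + 3*n - 2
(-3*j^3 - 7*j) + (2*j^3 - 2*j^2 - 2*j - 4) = -j^3 - 2*j^2 - 9*j - 4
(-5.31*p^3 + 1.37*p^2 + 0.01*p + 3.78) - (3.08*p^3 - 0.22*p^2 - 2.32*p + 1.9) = -8.39*p^3 + 1.59*p^2 + 2.33*p + 1.88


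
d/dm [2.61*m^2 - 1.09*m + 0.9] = 5.22*m - 1.09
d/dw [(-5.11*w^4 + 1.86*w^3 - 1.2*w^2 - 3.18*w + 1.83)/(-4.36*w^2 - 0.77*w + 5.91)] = (44.5592*w^5 + 3.6945*w^4 - 123.6648*w^3 + 20.037*w^2 + 1.7736*w - 17.3847)/(19.0096*w^4 + 6.7144*w^3 - 50.9423*w^2 - 9.1014*w + 34.9281)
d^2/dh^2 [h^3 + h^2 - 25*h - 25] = 6*h + 2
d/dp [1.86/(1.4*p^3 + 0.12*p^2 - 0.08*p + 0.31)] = (-7.812*p^2 - 0.4464*p + 0.1488)/(1.4*p^3 + 0.12*p^2 - 0.08*p + 0.31)^2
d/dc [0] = 0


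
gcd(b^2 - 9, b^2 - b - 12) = b + 3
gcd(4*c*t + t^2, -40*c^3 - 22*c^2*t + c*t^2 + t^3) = 4*c + t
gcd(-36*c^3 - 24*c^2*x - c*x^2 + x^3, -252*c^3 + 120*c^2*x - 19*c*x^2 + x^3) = -6*c + x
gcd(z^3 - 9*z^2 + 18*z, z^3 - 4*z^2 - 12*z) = z^2 - 6*z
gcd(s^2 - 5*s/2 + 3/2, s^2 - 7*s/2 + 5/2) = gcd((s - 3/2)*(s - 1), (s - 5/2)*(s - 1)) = s - 1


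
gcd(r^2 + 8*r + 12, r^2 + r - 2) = r + 2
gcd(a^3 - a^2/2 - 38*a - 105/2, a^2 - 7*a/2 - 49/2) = a - 7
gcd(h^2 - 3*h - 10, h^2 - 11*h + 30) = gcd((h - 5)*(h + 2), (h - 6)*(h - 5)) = h - 5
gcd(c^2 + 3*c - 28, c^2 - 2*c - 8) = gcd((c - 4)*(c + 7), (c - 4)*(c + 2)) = c - 4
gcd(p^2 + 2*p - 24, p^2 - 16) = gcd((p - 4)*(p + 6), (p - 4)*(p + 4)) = p - 4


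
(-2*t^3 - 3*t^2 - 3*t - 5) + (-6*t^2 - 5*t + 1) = -2*t^3 - 9*t^2 - 8*t - 4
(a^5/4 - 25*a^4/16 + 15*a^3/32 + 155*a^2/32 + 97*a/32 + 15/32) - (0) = a^5/4 - 25*a^4/16 + 15*a^3/32 + 155*a^2/32 + 97*a/32 + 15/32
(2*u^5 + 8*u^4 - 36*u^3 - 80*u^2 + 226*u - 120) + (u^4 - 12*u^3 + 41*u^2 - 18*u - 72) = 2*u^5 + 9*u^4 - 48*u^3 - 39*u^2 + 208*u - 192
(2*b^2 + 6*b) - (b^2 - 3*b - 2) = b^2 + 9*b + 2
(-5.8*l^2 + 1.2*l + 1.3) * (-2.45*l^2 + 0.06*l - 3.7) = 14.21*l^4 - 3.288*l^3 + 18.347*l^2 - 4.362*l - 4.81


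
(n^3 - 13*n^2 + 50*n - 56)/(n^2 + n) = (n^3 - 13*n^2 + 50*n - 56)/(n*(n + 1))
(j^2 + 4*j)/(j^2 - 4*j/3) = 3*(j + 4)/(3*j - 4)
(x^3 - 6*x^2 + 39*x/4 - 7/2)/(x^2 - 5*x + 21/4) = (2*x^2 - 5*x + 2)/(2*x - 3)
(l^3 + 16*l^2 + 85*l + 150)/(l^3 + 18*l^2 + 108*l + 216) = (l^2 + 10*l + 25)/(l^2 + 12*l + 36)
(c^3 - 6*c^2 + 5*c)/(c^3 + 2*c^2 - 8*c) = (c^2 - 6*c + 5)/(c^2 + 2*c - 8)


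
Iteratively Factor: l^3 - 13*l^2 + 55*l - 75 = (l - 3)*(l^2 - 10*l + 25) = (l - 5)*(l - 3)*(l - 5)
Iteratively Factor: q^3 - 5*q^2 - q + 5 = (q + 1)*(q^2 - 6*q + 5) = (q - 1)*(q + 1)*(q - 5)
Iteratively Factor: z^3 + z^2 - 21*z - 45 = (z + 3)*(z^2 - 2*z - 15) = (z + 3)^2*(z - 5)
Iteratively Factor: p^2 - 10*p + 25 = (p - 5)*(p - 5)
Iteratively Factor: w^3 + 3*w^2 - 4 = (w - 1)*(w^2 + 4*w + 4) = (w - 1)*(w + 2)*(w + 2)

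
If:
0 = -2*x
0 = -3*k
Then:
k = 0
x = 0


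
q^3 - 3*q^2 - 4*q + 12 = (q - 3)*(q - 2)*(q + 2)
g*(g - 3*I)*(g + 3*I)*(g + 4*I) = g^4 + 4*I*g^3 + 9*g^2 + 36*I*g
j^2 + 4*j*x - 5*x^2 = (j - x)*(j + 5*x)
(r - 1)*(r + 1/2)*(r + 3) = r^3 + 5*r^2/2 - 2*r - 3/2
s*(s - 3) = s^2 - 3*s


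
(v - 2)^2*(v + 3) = v^3 - v^2 - 8*v + 12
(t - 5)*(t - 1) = t^2 - 6*t + 5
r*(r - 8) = r^2 - 8*r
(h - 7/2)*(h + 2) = h^2 - 3*h/2 - 7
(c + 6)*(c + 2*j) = c^2 + 2*c*j + 6*c + 12*j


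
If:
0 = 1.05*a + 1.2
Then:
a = -1.14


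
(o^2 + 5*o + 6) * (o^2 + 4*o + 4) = o^4 + 9*o^3 + 30*o^2 + 44*o + 24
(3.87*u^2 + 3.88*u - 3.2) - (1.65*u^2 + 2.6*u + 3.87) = 2.22*u^2 + 1.28*u - 7.07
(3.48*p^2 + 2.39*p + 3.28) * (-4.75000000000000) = -16.53*p^2 - 11.3525*p - 15.58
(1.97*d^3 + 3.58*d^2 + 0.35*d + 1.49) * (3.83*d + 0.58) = 7.5451*d^4 + 14.854*d^3 + 3.4169*d^2 + 5.9097*d + 0.8642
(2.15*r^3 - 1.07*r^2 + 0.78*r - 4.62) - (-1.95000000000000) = 2.15*r^3 - 1.07*r^2 + 0.78*r - 2.67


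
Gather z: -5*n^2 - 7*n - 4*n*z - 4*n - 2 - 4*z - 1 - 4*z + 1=-5*n^2 - 11*n + z*(-4*n - 8) - 2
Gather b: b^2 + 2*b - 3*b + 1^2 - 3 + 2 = b^2 - b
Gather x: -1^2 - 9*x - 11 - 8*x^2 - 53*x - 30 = -8*x^2 - 62*x - 42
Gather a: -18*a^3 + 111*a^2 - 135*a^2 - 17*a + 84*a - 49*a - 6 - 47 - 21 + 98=-18*a^3 - 24*a^2 + 18*a + 24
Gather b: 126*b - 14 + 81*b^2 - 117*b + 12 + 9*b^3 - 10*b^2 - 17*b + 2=9*b^3 + 71*b^2 - 8*b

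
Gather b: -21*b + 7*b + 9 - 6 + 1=4 - 14*b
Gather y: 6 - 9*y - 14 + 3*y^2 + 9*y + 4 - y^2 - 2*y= 2*y^2 - 2*y - 4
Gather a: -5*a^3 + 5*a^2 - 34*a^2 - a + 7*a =-5*a^3 - 29*a^2 + 6*a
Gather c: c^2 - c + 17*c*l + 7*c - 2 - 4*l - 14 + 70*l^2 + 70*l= c^2 + c*(17*l + 6) + 70*l^2 + 66*l - 16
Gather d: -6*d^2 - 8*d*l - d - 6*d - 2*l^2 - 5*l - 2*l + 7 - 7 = -6*d^2 + d*(-8*l - 7) - 2*l^2 - 7*l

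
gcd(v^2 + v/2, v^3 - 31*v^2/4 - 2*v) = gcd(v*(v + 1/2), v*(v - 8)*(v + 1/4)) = v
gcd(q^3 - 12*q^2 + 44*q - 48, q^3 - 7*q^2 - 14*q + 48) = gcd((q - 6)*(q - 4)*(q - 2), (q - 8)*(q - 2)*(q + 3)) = q - 2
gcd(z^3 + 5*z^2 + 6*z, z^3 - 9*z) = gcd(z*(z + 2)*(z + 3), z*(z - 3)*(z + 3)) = z^2 + 3*z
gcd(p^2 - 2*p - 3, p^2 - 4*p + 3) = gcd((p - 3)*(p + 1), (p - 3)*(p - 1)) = p - 3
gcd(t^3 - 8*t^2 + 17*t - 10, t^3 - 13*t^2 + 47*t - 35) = t^2 - 6*t + 5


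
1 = 1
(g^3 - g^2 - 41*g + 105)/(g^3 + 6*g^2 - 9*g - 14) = (g^2 - 8*g + 15)/(g^2 - g - 2)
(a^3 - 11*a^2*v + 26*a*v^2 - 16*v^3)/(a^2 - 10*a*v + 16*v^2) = a - v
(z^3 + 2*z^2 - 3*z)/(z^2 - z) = z + 3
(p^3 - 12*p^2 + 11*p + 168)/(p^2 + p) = (p^3 - 12*p^2 + 11*p + 168)/(p*(p + 1))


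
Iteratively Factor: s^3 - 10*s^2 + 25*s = (s - 5)*(s^2 - 5*s) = (s - 5)^2*(s)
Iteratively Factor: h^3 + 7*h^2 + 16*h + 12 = (h + 3)*(h^2 + 4*h + 4) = (h + 2)*(h + 3)*(h + 2)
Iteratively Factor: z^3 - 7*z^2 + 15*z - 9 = (z - 3)*(z^2 - 4*z + 3) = (z - 3)*(z - 1)*(z - 3)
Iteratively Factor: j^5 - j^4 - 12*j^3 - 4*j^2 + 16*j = (j - 1)*(j^4 - 12*j^2 - 16*j) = (j - 1)*(j + 2)*(j^3 - 2*j^2 - 8*j) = (j - 1)*(j + 2)^2*(j^2 - 4*j) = j*(j - 1)*(j + 2)^2*(j - 4)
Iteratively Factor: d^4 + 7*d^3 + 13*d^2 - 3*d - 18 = (d - 1)*(d^3 + 8*d^2 + 21*d + 18) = (d - 1)*(d + 3)*(d^2 + 5*d + 6) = (d - 1)*(d + 3)^2*(d + 2)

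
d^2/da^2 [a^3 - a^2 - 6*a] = 6*a - 2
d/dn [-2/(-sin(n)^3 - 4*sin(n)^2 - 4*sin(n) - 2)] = -2*(3*sin(n)^2 + 8*sin(n) + 4)*cos(n)/(sin(n)^3 + 4*sin(n)^2 + 4*sin(n) + 2)^2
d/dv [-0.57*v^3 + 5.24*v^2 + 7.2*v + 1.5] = -1.71*v^2 + 10.48*v + 7.2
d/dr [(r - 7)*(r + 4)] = 2*r - 3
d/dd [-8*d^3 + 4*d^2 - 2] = 8*d*(1 - 3*d)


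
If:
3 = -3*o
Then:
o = -1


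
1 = 1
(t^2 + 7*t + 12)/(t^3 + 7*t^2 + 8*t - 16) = (t + 3)/(t^2 + 3*t - 4)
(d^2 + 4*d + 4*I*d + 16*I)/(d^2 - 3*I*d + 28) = (d + 4)/(d - 7*I)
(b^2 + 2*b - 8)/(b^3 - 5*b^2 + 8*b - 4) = (b + 4)/(b^2 - 3*b + 2)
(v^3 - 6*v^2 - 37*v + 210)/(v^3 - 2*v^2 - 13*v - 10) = (v^2 - v - 42)/(v^2 + 3*v + 2)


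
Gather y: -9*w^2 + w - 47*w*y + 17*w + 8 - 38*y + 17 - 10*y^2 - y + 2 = -9*w^2 + 18*w - 10*y^2 + y*(-47*w - 39) + 27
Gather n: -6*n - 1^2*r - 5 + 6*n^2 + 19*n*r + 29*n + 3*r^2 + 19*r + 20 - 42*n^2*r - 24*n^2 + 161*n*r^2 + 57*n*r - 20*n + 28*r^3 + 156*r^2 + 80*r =n^2*(-42*r - 18) + n*(161*r^2 + 76*r + 3) + 28*r^3 + 159*r^2 + 98*r + 15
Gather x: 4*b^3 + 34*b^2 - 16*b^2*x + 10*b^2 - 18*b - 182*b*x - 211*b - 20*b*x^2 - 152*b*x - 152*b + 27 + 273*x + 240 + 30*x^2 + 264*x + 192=4*b^3 + 44*b^2 - 381*b + x^2*(30 - 20*b) + x*(-16*b^2 - 334*b + 537) + 459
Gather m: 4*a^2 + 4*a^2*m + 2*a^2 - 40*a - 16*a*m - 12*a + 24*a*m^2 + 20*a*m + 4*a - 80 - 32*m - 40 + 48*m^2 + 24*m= 6*a^2 - 48*a + m^2*(24*a + 48) + m*(4*a^2 + 4*a - 8) - 120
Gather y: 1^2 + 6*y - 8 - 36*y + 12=5 - 30*y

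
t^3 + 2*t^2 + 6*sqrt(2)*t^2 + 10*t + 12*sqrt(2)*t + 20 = (t + 2)*(t + sqrt(2))*(t + 5*sqrt(2))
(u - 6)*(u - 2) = u^2 - 8*u + 12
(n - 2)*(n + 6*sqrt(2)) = n^2 - 2*n + 6*sqrt(2)*n - 12*sqrt(2)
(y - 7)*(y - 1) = y^2 - 8*y + 7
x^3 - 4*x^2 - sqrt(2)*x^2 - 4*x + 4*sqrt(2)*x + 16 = (x - 4)*(x - 2*sqrt(2))*(x + sqrt(2))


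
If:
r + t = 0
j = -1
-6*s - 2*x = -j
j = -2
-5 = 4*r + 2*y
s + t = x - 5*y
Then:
No Solution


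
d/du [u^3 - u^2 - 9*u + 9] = 3*u^2 - 2*u - 9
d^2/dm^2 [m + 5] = 0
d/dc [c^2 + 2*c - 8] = 2*c + 2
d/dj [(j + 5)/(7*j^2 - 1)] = (7*j^2 - 14*j*(j + 5) - 1)/(7*j^2 - 1)^2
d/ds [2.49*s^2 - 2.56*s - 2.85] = 4.98*s - 2.56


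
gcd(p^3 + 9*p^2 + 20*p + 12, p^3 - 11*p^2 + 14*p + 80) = p + 2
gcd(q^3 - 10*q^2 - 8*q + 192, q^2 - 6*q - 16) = q - 8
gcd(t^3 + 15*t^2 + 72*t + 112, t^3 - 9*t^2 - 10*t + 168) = t + 4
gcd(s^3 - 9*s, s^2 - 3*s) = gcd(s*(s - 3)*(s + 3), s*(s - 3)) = s^2 - 3*s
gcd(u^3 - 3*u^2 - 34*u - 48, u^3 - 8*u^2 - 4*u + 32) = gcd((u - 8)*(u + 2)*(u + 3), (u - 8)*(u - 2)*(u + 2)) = u^2 - 6*u - 16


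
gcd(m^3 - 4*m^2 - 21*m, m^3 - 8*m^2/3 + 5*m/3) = m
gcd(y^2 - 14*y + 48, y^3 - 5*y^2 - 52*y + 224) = y - 8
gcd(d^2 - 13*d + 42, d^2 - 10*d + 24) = d - 6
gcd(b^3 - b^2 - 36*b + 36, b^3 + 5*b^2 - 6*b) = b^2 + 5*b - 6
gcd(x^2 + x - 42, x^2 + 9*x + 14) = x + 7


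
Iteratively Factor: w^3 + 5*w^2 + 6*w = (w + 2)*(w^2 + 3*w) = (w + 2)*(w + 3)*(w)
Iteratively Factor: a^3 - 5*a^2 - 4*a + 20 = (a + 2)*(a^2 - 7*a + 10) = (a - 5)*(a + 2)*(a - 2)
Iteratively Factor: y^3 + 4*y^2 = (y)*(y^2 + 4*y) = y*(y + 4)*(y)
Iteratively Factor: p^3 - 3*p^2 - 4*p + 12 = (p + 2)*(p^2 - 5*p + 6) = (p - 3)*(p + 2)*(p - 2)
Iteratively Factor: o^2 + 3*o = (o + 3)*(o)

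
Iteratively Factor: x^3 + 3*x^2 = (x)*(x^2 + 3*x) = x*(x + 3)*(x)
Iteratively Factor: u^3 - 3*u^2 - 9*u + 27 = (u - 3)*(u^2 - 9) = (u - 3)*(u + 3)*(u - 3)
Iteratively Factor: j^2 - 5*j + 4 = (j - 1)*(j - 4)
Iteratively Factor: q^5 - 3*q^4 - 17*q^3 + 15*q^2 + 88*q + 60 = (q - 3)*(q^4 - 17*q^2 - 36*q - 20) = (q - 3)*(q + 1)*(q^3 - q^2 - 16*q - 20) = (q - 3)*(q + 1)*(q + 2)*(q^2 - 3*q - 10) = (q - 3)*(q + 1)*(q + 2)^2*(q - 5)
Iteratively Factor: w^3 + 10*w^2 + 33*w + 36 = (w + 4)*(w^2 + 6*w + 9) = (w + 3)*(w + 4)*(w + 3)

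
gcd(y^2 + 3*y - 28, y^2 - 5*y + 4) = y - 4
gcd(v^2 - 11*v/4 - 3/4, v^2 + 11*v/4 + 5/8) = v + 1/4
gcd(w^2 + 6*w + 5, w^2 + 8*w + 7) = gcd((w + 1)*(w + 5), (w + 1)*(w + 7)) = w + 1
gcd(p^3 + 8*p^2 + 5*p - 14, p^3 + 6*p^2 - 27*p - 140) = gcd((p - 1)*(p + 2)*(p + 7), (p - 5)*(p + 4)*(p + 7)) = p + 7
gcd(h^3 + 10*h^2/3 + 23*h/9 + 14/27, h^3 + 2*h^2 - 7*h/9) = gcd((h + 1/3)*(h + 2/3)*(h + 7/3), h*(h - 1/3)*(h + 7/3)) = h + 7/3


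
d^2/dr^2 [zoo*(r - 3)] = 0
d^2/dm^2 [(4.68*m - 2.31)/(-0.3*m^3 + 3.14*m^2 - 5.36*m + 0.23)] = (-2.5272*m^5 + 28.94616*m^4 - 112.051296*m^3 + 155.065896*m^2 - 212.033628*m + 117.85518)/(0.027*m^9 - 0.8478*m^8 + 10.32084*m^7 - 61.315964*m^6 + 185.698968*m^5 - 279.654996*m^4 + 177.264218*m^3 - 20.321742*m^2 + 0.850632*m - 0.012167)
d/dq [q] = 1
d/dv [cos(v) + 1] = -sin(v)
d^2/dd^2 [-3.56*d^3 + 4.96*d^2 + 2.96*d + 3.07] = 9.92 - 21.36*d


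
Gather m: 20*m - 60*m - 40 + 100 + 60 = 120 - 40*m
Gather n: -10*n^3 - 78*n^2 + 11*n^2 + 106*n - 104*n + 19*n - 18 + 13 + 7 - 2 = -10*n^3 - 67*n^2 + 21*n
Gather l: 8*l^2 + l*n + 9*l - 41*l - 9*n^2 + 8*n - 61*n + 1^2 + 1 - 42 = 8*l^2 + l*(n - 32) - 9*n^2 - 53*n - 40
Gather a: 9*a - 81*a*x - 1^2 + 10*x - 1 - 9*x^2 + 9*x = a*(9 - 81*x) - 9*x^2 + 19*x - 2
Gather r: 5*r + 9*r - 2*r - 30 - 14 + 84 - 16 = 12*r + 24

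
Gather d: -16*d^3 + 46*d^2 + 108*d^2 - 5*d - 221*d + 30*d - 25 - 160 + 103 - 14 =-16*d^3 + 154*d^2 - 196*d - 96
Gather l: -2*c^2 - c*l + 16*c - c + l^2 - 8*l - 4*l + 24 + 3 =-2*c^2 + 15*c + l^2 + l*(-c - 12) + 27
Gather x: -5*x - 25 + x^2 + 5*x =x^2 - 25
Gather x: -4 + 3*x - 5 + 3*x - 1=6*x - 10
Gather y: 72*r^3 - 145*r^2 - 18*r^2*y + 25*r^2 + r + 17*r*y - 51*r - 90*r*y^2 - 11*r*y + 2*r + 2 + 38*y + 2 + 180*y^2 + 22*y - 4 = 72*r^3 - 120*r^2 - 48*r + y^2*(180 - 90*r) + y*(-18*r^2 + 6*r + 60)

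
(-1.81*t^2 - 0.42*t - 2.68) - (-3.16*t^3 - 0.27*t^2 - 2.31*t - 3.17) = 3.16*t^3 - 1.54*t^2 + 1.89*t + 0.49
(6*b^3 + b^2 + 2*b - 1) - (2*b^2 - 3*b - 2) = 6*b^3 - b^2 + 5*b + 1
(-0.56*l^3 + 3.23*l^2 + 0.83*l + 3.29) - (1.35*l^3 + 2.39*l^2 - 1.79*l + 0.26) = -1.91*l^3 + 0.84*l^2 + 2.62*l + 3.03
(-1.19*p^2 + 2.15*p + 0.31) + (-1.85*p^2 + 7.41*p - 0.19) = -3.04*p^2 + 9.56*p + 0.12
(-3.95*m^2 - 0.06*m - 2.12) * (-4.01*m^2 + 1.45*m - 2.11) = 15.8395*m^4 - 5.4869*m^3 + 16.7487*m^2 - 2.9474*m + 4.4732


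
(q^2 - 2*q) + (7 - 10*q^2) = -9*q^2 - 2*q + 7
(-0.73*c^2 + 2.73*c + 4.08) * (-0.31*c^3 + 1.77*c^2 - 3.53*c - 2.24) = 0.2263*c^5 - 2.1384*c^4 + 6.1442*c^3 - 0.780099999999998*c^2 - 20.5176*c - 9.1392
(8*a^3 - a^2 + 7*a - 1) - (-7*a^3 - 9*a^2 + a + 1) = 15*a^3 + 8*a^2 + 6*a - 2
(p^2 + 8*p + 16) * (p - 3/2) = p^3 + 13*p^2/2 + 4*p - 24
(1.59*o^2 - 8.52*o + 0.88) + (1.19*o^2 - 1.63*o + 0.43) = 2.78*o^2 - 10.15*o + 1.31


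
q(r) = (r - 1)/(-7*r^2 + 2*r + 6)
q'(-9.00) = 0.00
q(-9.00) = 0.02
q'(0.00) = 0.22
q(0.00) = -0.17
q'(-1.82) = 0.13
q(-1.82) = 0.14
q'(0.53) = 0.10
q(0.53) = -0.09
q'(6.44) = 0.00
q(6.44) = -0.02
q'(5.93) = 0.00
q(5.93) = -0.02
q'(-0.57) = 2.73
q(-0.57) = -0.61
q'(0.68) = 0.10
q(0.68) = -0.08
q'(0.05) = 0.20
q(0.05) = -0.16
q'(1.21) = 0.39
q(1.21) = -0.11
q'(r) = (r - 1)*(14*r - 2)/(-7*r^2 + 2*r + 6)^2 + 1/(-7*r^2 + 2*r + 6) = (7*r^2 - 14*r + 8)/(49*r^4 - 28*r^3 - 80*r^2 + 24*r + 36)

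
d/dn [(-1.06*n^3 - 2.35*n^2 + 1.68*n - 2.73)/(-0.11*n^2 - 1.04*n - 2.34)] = (0.1166*n^4 + 2.2048*n^3 + 10.07*n^2 + 10.3974*n - 6.7704)/(0.0121*n^4 + 0.2288*n^3 + 1.5964*n^2 + 4.8672*n + 5.4756)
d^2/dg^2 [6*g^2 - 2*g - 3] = 12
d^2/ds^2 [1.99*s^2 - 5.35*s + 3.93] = 3.98000000000000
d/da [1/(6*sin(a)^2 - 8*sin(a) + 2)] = (2 - 3*sin(a))*cos(a)/(3*sin(a)^2 - 4*sin(a) + 1)^2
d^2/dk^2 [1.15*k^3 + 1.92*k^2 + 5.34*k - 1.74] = 6.9*k + 3.84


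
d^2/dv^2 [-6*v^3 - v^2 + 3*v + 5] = -36*v - 2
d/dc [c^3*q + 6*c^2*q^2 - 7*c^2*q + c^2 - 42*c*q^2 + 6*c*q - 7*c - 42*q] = 3*c^2*q + 12*c*q^2 - 14*c*q + 2*c - 42*q^2 + 6*q - 7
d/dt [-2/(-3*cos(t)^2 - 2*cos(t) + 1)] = 4*(3*cos(t) + 1)*sin(t)/(3*cos(t)^2 + 2*cos(t) - 1)^2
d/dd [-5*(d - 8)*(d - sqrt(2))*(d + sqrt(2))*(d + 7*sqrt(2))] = -20*d^3 - 105*sqrt(2)*d^2 + 120*d^2 + 20*d + 560*sqrt(2)*d - 80 + 70*sqrt(2)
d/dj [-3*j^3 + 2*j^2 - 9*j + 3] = -9*j^2 + 4*j - 9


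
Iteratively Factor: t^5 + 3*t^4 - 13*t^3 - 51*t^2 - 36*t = (t + 3)*(t^4 - 13*t^2 - 12*t) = (t + 1)*(t + 3)*(t^3 - t^2 - 12*t) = (t - 4)*(t + 1)*(t + 3)*(t^2 + 3*t) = (t - 4)*(t + 1)*(t + 3)^2*(t)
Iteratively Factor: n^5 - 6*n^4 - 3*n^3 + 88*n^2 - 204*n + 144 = (n + 4)*(n^4 - 10*n^3 + 37*n^2 - 60*n + 36) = (n - 2)*(n + 4)*(n^3 - 8*n^2 + 21*n - 18) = (n - 2)^2*(n + 4)*(n^2 - 6*n + 9) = (n - 3)*(n - 2)^2*(n + 4)*(n - 3)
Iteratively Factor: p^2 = (p)*(p)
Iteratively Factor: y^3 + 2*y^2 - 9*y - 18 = (y - 3)*(y^2 + 5*y + 6) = (y - 3)*(y + 2)*(y + 3)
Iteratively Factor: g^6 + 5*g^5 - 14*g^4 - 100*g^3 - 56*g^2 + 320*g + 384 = (g - 2)*(g^5 + 7*g^4 - 100*g^2 - 256*g - 192) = (g - 2)*(g + 2)*(g^4 + 5*g^3 - 10*g^2 - 80*g - 96) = (g - 2)*(g + 2)*(g + 4)*(g^3 + g^2 - 14*g - 24) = (g - 4)*(g - 2)*(g + 2)*(g + 4)*(g^2 + 5*g + 6) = (g - 4)*(g - 2)*(g + 2)*(g + 3)*(g + 4)*(g + 2)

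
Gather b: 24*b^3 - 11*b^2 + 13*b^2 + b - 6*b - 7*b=24*b^3 + 2*b^2 - 12*b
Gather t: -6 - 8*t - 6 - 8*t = -16*t - 12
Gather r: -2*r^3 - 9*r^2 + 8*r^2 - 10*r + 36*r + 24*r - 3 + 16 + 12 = -2*r^3 - r^2 + 50*r + 25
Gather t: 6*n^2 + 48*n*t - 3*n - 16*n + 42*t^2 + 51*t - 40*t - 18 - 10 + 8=6*n^2 - 19*n + 42*t^2 + t*(48*n + 11) - 20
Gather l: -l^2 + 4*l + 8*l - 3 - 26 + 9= -l^2 + 12*l - 20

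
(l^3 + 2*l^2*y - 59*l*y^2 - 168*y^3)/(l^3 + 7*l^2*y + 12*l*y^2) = (l^2 - l*y - 56*y^2)/(l*(l + 4*y))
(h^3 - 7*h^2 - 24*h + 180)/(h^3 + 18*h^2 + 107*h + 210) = (h^2 - 12*h + 36)/(h^2 + 13*h + 42)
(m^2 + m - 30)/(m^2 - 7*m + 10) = (m + 6)/(m - 2)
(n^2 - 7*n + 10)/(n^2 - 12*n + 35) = (n - 2)/(n - 7)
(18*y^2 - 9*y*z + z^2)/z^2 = 18*y^2/z^2 - 9*y/z + 1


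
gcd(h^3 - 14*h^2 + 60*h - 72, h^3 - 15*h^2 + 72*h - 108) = h^2 - 12*h + 36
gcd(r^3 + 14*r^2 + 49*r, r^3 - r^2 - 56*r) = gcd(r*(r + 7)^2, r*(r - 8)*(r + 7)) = r^2 + 7*r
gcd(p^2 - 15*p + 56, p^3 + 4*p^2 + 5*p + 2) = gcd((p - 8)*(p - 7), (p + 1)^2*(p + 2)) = 1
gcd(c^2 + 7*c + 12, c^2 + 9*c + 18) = c + 3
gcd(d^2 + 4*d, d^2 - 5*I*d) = d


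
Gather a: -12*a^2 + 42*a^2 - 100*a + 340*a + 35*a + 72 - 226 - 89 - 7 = 30*a^2 + 275*a - 250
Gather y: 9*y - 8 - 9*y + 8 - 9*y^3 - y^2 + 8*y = -9*y^3 - y^2 + 8*y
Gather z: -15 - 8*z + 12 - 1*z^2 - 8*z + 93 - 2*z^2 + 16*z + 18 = 108 - 3*z^2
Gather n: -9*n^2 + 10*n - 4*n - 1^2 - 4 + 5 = -9*n^2 + 6*n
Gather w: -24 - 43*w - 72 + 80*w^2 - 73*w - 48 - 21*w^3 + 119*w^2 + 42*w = -21*w^3 + 199*w^2 - 74*w - 144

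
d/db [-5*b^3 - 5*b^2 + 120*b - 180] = -15*b^2 - 10*b + 120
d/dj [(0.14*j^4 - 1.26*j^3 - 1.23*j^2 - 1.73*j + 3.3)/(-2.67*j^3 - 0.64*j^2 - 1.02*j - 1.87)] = (-0.3738*j^6 - 0.179199999999998*j^5 - 2.9061*j^4 - 7.715*j^3 + 33.649*j^2 + 8.8242*j + 6.6011)/(7.1289*j^6 + 3.4176*j^5 + 5.8564*j^4 + 11.2914*j^3 + 3.434*j^2 + 3.8148*j + 3.4969)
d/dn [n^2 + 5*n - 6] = 2*n + 5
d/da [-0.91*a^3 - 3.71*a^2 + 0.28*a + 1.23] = -2.73*a^2 - 7.42*a + 0.28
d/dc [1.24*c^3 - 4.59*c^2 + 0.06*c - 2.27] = 3.72*c^2 - 9.18*c + 0.06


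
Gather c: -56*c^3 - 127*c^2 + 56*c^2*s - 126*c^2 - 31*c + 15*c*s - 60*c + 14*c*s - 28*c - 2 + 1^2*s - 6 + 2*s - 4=-56*c^3 + c^2*(56*s - 253) + c*(29*s - 119) + 3*s - 12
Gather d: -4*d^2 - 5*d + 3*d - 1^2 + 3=-4*d^2 - 2*d + 2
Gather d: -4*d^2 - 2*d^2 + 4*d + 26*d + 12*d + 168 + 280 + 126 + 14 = -6*d^2 + 42*d + 588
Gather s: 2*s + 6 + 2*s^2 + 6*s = 2*s^2 + 8*s + 6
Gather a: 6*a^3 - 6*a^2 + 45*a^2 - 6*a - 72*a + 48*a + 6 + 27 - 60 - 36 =6*a^3 + 39*a^2 - 30*a - 63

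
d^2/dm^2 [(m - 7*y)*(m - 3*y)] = 2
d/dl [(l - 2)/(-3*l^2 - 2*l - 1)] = (3*l^2 - 12*l - 5)/(9*l^4 + 12*l^3 + 10*l^2 + 4*l + 1)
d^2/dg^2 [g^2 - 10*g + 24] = 2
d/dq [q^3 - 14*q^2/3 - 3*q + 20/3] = 3*q^2 - 28*q/3 - 3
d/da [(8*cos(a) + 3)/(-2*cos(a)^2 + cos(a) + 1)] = (16*sin(a)^2 - 12*cos(a) - 21)*sin(a)/(cos(a) - cos(2*a))^2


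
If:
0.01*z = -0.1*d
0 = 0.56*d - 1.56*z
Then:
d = 0.00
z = 0.00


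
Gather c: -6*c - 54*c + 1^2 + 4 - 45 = -60*c - 40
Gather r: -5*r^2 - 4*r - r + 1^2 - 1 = -5*r^2 - 5*r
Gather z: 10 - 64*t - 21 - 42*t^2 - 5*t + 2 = -42*t^2 - 69*t - 9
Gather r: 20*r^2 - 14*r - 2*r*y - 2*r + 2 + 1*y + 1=20*r^2 + r*(-2*y - 16) + y + 3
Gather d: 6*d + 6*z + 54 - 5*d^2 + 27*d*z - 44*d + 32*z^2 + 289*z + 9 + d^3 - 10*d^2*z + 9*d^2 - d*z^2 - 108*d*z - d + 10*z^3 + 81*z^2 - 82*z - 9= d^3 + d^2*(4 - 10*z) + d*(-z^2 - 81*z - 39) + 10*z^3 + 113*z^2 + 213*z + 54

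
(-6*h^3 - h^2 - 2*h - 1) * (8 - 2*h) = 12*h^4 - 46*h^3 - 4*h^2 - 14*h - 8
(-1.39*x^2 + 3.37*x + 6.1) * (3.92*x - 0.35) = -5.4488*x^3 + 13.6969*x^2 + 22.7325*x - 2.135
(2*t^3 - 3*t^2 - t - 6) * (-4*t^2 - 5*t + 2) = -8*t^5 + 2*t^4 + 23*t^3 + 23*t^2 + 28*t - 12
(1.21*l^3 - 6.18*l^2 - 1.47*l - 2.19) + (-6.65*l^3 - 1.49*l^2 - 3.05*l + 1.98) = -5.44*l^3 - 7.67*l^2 - 4.52*l - 0.21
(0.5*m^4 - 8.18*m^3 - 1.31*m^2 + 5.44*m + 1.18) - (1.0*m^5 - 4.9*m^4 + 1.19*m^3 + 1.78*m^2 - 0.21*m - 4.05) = -1.0*m^5 + 5.4*m^4 - 9.37*m^3 - 3.09*m^2 + 5.65*m + 5.23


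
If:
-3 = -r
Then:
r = 3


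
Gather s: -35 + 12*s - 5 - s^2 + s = -s^2 + 13*s - 40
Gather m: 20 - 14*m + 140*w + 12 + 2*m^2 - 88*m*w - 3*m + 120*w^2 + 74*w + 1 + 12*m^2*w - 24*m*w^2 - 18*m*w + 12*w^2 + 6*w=m^2*(12*w + 2) + m*(-24*w^2 - 106*w - 17) + 132*w^2 + 220*w + 33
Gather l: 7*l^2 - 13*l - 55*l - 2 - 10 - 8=7*l^2 - 68*l - 20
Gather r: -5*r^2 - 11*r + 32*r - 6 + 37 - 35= -5*r^2 + 21*r - 4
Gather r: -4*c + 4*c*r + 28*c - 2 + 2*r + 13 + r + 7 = 24*c + r*(4*c + 3) + 18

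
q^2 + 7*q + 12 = (q + 3)*(q + 4)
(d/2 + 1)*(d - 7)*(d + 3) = d^3/2 - d^2 - 29*d/2 - 21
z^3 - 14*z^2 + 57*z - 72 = (z - 8)*(z - 3)^2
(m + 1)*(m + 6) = m^2 + 7*m + 6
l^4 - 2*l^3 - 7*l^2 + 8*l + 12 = (l - 3)*(l - 2)*(l + 1)*(l + 2)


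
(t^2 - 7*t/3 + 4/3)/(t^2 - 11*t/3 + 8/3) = (3*t - 4)/(3*t - 8)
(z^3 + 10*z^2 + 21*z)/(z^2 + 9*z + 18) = z*(z + 7)/(z + 6)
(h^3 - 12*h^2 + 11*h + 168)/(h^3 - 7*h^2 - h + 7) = (h^2 - 5*h - 24)/(h^2 - 1)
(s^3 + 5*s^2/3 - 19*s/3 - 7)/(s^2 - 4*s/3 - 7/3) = s + 3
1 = 1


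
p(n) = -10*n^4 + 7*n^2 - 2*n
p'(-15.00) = 134788.00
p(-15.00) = -504645.00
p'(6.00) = -8558.00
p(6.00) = -12720.00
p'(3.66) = -1911.88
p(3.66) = -1707.97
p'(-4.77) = 4272.47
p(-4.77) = -5008.13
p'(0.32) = 1.17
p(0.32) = -0.03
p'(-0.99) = 22.95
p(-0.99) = -0.77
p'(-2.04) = 309.03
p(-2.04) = -139.98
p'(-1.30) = 67.68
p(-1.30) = -14.13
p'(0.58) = -1.68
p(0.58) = 0.06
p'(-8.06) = 20829.42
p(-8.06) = -41731.83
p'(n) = -40*n^3 + 14*n - 2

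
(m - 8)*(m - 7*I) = m^2 - 8*m - 7*I*m + 56*I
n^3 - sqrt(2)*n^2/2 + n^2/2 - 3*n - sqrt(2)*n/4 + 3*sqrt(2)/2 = (n - 3/2)*(n + 2)*(n - sqrt(2)/2)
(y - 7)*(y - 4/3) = y^2 - 25*y/3 + 28/3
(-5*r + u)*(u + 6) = -5*r*u - 30*r + u^2 + 6*u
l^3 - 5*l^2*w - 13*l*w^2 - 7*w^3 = (l - 7*w)*(l + w)^2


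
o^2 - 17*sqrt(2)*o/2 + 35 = (o - 5*sqrt(2))*(o - 7*sqrt(2)/2)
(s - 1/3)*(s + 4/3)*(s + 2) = s^3 + 3*s^2 + 14*s/9 - 8/9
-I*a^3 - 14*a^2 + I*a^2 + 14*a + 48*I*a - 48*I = (a - 8*I)*(a - 6*I)*(-I*a + I)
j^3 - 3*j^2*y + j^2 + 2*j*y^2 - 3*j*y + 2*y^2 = (j + 1)*(j - 2*y)*(j - y)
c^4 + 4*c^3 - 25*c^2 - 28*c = c*(c - 4)*(c + 1)*(c + 7)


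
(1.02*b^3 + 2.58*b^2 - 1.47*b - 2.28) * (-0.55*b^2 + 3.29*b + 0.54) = -0.561*b^5 + 1.9368*b^4 + 9.8475*b^3 - 2.1891*b^2 - 8.295*b - 1.2312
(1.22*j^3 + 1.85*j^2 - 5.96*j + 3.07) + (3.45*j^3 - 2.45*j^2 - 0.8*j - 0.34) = 4.67*j^3 - 0.6*j^2 - 6.76*j + 2.73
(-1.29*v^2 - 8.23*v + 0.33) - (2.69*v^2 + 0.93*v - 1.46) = -3.98*v^2 - 9.16*v + 1.79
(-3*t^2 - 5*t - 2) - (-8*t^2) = 5*t^2 - 5*t - 2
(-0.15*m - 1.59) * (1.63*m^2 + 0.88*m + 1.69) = -0.2445*m^3 - 2.7237*m^2 - 1.6527*m - 2.6871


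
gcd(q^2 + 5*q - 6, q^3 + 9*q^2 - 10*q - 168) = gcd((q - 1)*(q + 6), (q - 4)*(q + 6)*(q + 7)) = q + 6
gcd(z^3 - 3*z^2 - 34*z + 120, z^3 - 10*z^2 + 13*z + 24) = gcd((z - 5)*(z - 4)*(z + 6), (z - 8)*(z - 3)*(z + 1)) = 1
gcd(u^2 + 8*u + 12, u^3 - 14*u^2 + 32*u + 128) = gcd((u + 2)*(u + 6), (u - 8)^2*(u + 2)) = u + 2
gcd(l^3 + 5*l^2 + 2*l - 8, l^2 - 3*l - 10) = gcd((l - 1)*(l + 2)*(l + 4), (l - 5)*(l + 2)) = l + 2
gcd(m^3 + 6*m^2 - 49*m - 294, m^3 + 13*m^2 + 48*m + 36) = m + 6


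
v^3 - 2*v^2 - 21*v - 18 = (v - 6)*(v + 1)*(v + 3)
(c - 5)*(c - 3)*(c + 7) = c^3 - c^2 - 41*c + 105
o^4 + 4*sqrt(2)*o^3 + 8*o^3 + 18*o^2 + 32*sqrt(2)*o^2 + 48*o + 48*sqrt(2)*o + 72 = (o + 2)*(o + 6)*(o + sqrt(2))*(o + 3*sqrt(2))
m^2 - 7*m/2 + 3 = (m - 2)*(m - 3/2)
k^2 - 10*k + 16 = (k - 8)*(k - 2)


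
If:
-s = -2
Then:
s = 2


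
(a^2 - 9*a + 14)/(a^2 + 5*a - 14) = (a - 7)/(a + 7)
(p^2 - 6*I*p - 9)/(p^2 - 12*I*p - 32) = (-p^2 + 6*I*p + 9)/(-p^2 + 12*I*p + 32)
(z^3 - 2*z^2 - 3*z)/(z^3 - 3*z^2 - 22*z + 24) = z*(z^2 - 2*z - 3)/(z^3 - 3*z^2 - 22*z + 24)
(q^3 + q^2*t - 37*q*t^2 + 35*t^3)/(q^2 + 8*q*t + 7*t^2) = (q^2 - 6*q*t + 5*t^2)/(q + t)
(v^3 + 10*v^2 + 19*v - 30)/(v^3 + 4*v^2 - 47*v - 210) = (v - 1)/(v - 7)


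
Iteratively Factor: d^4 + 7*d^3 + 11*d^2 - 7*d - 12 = (d + 3)*(d^3 + 4*d^2 - d - 4) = (d + 3)*(d + 4)*(d^2 - 1) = (d - 1)*(d + 3)*(d + 4)*(d + 1)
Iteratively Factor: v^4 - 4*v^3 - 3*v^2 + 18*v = (v + 2)*(v^3 - 6*v^2 + 9*v) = v*(v + 2)*(v^2 - 6*v + 9) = v*(v - 3)*(v + 2)*(v - 3)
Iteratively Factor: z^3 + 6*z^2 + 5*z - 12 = (z + 3)*(z^2 + 3*z - 4) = (z + 3)*(z + 4)*(z - 1)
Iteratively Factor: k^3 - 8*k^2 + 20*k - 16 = (k - 2)*(k^2 - 6*k + 8) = (k - 2)^2*(k - 4)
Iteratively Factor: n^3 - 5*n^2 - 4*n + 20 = (n + 2)*(n^2 - 7*n + 10) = (n - 2)*(n + 2)*(n - 5)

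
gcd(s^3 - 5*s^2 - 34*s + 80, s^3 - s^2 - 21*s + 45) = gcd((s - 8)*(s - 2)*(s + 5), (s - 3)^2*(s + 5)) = s + 5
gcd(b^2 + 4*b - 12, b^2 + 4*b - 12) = b^2 + 4*b - 12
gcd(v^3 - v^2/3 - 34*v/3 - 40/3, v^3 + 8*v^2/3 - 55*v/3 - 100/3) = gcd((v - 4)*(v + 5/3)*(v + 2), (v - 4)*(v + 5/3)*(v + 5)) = v^2 - 7*v/3 - 20/3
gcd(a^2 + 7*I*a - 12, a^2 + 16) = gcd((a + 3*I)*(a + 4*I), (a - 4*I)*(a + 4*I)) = a + 4*I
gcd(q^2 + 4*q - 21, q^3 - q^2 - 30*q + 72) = q - 3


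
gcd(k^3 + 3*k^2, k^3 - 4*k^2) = k^2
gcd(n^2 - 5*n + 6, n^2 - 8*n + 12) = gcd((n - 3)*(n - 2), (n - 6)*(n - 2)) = n - 2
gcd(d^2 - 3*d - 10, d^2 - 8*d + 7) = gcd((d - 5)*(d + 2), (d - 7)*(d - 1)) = 1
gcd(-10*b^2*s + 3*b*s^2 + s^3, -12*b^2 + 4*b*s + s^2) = -2*b + s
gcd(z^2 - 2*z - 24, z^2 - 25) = 1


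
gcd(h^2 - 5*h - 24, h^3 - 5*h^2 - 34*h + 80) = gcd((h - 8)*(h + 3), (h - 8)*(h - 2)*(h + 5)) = h - 8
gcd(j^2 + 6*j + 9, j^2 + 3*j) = j + 3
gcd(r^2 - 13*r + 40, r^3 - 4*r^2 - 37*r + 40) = r - 8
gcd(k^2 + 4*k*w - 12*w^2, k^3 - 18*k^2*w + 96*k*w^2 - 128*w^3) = -k + 2*w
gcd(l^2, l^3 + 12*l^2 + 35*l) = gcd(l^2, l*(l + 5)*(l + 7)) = l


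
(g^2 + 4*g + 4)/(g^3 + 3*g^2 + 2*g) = (g + 2)/(g*(g + 1))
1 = 1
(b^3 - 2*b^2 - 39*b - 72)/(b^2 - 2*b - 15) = (b^2 - 5*b - 24)/(b - 5)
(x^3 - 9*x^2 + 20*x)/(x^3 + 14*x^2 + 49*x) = (x^2 - 9*x + 20)/(x^2 + 14*x + 49)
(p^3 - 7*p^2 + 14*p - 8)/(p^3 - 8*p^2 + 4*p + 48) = (p^2 - 3*p + 2)/(p^2 - 4*p - 12)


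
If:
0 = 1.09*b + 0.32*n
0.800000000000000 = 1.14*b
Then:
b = 0.70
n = -2.39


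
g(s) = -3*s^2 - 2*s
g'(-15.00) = 88.00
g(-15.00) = -645.00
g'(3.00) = -20.00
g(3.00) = -33.00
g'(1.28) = -9.68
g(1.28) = -7.48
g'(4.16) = -26.96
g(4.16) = -60.24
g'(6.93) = -43.58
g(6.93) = -157.93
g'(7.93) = -49.58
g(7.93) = -204.51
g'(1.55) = -11.30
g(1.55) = -10.31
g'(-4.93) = 27.58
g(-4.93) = -63.05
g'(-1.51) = 7.06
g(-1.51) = -3.82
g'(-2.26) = 11.56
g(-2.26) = -10.80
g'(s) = -6*s - 2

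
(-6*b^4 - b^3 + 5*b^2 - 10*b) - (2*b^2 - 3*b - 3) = -6*b^4 - b^3 + 3*b^2 - 7*b + 3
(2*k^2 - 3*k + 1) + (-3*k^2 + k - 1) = -k^2 - 2*k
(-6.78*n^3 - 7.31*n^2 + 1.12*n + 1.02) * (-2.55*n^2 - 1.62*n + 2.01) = 17.289*n^5 + 29.6241*n^4 - 4.6416*n^3 - 19.1085*n^2 + 0.5988*n + 2.0502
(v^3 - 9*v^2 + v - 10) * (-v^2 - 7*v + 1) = -v^5 + 2*v^4 + 63*v^3 - 6*v^2 + 71*v - 10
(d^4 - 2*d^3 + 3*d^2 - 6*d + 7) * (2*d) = 2*d^5 - 4*d^4 + 6*d^3 - 12*d^2 + 14*d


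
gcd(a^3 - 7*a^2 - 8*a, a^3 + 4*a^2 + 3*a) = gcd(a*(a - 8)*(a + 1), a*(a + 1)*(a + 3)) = a^2 + a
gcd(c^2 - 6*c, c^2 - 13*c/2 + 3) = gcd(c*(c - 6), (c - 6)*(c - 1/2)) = c - 6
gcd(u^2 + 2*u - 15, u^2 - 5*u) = 1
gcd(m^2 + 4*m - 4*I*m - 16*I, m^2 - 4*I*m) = m - 4*I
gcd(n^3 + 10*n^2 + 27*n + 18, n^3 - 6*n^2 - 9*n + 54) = n + 3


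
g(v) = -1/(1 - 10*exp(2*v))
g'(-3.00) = -0.05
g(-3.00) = -1.03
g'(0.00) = -0.25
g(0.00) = 0.11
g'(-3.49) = -0.02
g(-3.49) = -1.01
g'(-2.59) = -0.13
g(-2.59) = -1.06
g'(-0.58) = -1.38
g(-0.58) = 0.47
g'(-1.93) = -0.68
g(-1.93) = -1.27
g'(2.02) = -0.00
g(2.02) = 0.00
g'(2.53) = -0.00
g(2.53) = 0.00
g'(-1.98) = -0.58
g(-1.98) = -1.24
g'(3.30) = -0.00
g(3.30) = 0.00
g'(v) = -20*exp(2*v)/(1 - 10*exp(2*v))^2 = -20*exp(2*v)/(10*exp(2*v) - 1)^2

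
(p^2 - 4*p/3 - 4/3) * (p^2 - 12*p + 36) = p^4 - 40*p^3/3 + 152*p^2/3 - 32*p - 48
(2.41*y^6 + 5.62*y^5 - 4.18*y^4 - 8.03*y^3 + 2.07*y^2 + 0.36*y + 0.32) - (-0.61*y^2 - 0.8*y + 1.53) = 2.41*y^6 + 5.62*y^5 - 4.18*y^4 - 8.03*y^3 + 2.68*y^2 + 1.16*y - 1.21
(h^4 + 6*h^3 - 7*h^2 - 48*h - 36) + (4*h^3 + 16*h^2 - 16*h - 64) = h^4 + 10*h^3 + 9*h^2 - 64*h - 100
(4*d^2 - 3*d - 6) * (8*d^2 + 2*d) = 32*d^4 - 16*d^3 - 54*d^2 - 12*d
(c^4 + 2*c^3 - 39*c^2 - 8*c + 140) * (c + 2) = c^5 + 4*c^4 - 35*c^3 - 86*c^2 + 124*c + 280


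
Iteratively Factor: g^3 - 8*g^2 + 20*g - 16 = (g - 2)*(g^2 - 6*g + 8) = (g - 2)^2*(g - 4)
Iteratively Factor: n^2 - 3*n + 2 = (n - 2)*(n - 1)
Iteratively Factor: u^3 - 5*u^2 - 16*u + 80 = (u + 4)*(u^2 - 9*u + 20) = (u - 5)*(u + 4)*(u - 4)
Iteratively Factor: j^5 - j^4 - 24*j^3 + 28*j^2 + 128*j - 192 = (j - 4)*(j^4 + 3*j^3 - 12*j^2 - 20*j + 48) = (j - 4)*(j - 2)*(j^3 + 5*j^2 - 2*j - 24) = (j - 4)*(j - 2)*(j + 3)*(j^2 + 2*j - 8) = (j - 4)*(j - 2)^2*(j + 3)*(j + 4)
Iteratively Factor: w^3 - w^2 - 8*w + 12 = (w - 2)*(w^2 + w - 6) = (w - 2)^2*(w + 3)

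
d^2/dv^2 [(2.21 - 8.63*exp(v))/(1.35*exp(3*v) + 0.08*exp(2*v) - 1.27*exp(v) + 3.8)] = (-62.9127000000001*exp(6*v) + 33.453405*exp(5*v) - 56.614292*exp(4*v) + 567.136378*exp(3*v) - 86.968188*exp(2*v) - 40.771231*exp(v) - 113.95174)*exp(v)/(2.460375*exp(9*v) + 0.4374*exp(8*v) - 6.917805*exp(7*v) + 19.954052*exp(6*v) + 8.970261*exp(5*v) - 38.630544*exp(4*v) + 54.117137*exp(3*v) + 21.85266*exp(2*v) - 55.0164*exp(v) + 54.872)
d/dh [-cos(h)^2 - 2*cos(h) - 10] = 2*(cos(h) + 1)*sin(h)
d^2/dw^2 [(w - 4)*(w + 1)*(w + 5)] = 6*w + 4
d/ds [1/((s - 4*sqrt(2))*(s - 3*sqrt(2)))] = (-2*s + 7*sqrt(2))/(s^4 - 14*sqrt(2)*s^3 + 146*s^2 - 336*sqrt(2)*s + 576)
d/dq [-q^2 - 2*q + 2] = -2*q - 2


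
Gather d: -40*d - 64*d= -104*d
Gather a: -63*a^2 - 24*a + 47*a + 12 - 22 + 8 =-63*a^2 + 23*a - 2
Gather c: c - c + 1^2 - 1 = 0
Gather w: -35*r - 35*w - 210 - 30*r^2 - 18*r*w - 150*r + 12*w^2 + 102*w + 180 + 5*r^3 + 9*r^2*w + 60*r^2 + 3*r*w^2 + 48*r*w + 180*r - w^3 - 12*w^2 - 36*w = 5*r^3 + 30*r^2 + 3*r*w^2 - 5*r - w^3 + w*(9*r^2 + 30*r + 31) - 30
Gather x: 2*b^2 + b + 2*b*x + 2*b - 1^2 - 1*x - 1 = 2*b^2 + 3*b + x*(2*b - 1) - 2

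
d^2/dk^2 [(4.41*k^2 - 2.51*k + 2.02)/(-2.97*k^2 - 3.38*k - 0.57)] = (132.82137*k^3 - 62.115174*k^2 - 147.162906*k - 51.85241)/(26.198073*k^6 + 89.443926*k^5 + 116.875143*k^4 + 72.946484*k^3 + 22.430583*k^2 + 3.294486*k + 0.185193)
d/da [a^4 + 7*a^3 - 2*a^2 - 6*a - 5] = 4*a^3 + 21*a^2 - 4*a - 6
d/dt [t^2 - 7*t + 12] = 2*t - 7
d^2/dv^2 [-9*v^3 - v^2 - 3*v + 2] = -54*v - 2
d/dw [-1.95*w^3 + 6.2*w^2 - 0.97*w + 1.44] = -5.85*w^2 + 12.4*w - 0.97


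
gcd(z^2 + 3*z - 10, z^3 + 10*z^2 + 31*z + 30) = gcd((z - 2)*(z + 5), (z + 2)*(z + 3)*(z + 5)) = z + 5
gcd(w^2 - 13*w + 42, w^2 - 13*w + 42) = w^2 - 13*w + 42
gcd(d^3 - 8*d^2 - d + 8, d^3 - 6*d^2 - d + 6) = d^2 - 1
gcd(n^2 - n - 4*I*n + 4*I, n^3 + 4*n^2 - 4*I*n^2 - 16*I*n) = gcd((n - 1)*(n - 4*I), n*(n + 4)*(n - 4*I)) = n - 4*I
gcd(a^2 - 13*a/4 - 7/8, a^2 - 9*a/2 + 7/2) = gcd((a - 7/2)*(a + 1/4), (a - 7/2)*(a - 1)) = a - 7/2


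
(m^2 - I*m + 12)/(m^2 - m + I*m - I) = (m^2 - I*m + 12)/(m^2 - m + I*m - I)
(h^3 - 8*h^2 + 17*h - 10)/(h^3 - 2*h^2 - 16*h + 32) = (h^2 - 6*h + 5)/(h^2 - 16)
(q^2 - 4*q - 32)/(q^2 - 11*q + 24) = (q + 4)/(q - 3)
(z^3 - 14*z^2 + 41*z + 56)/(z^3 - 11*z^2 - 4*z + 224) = (z + 1)/(z + 4)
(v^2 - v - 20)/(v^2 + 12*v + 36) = (v^2 - v - 20)/(v^2 + 12*v + 36)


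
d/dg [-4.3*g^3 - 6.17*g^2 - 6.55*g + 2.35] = -12.9*g^2 - 12.34*g - 6.55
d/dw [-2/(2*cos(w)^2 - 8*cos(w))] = 2*(2 - cos(w))*sin(w)/((cos(w) - 4)^2*cos(w)^2)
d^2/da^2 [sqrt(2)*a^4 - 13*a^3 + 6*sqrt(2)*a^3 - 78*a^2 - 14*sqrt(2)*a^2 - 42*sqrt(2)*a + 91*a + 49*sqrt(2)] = 12*sqrt(2)*a^2 - 78*a + 36*sqrt(2)*a - 156 - 28*sqrt(2)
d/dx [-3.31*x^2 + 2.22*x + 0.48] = 2.22 - 6.62*x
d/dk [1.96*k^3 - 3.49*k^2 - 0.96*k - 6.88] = 5.88*k^2 - 6.98*k - 0.96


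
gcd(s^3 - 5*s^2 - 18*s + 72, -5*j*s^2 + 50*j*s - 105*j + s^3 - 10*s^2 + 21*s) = s - 3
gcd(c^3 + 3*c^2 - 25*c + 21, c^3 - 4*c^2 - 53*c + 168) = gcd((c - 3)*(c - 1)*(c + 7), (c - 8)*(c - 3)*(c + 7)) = c^2 + 4*c - 21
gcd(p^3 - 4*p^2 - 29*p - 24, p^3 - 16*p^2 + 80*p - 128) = p - 8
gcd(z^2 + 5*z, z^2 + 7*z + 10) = z + 5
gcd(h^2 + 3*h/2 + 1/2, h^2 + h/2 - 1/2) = h + 1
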